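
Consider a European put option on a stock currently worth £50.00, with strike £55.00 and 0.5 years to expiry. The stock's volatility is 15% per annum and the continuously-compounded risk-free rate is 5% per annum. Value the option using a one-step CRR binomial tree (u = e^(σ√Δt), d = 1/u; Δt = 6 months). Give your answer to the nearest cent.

CRR parameters: u = e^(σ√Δt) = e^(0.15·√0.5) = 1.1119, d = 1/u = 0.8994
Per-period rate: rΔt = 0.05·0.5 = 0.025, so R = e^0.025 = 1.0253
Risk-neutral probability p = (e^0.025 − 0.8994)/(1.1119 − 0.8994) = 0.1259/0.2125 = 0.5926
Terminal stock prices: S_u = 55.59, S_d = 44.97
Terminal payoffs (K − S): max(-0.5948, 0) = 0, max(10.03, 0) = 10.03
Node 0 (S = 50): V_0 = e^(−0.025)·[0.5926·0.0000 + 0.4074·10.0317] = 3.9858

£3.99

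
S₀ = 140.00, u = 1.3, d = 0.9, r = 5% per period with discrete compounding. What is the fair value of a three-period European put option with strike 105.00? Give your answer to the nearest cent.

Risk-neutral probability p = (1 + 0.05 − 0.9)/(1.3 − 0.9) = 0.1500/0.4000 = 0.3750
Terminal stock prices: S_uuu = 307.6, S_uud = 212.9, S_udd = 147.4, S_ddd = 102.1
Terminal payoffs (K − S): max(-202.6, 0) = 0, max(-107.9, 0) = 0, max(-42.42, 0) = 0, max(2.94, 0) = 2.94
Node uu (S = 236.6): V_uu = 1/1.05·[0.3750·0.0000 + 0.6250·0.0000] = 0.0000
Node ud (S = 163.8): V_ud = 1/1.05·[0.3750·0.0000 + 0.6250·0.0000] = 0.0000
Node dd (S = 113.4): V_dd = 1/1.05·[0.3750·0.0000 + 0.6250·2.9400] = 1.7500
Node u (S = 182): V_u = 1/1.05·[0.3750·0.0000 + 0.6250·0.0000] = 0.0000
Node d (S = 126): V_d = 1/1.05·[0.3750·0.0000 + 0.6250·1.7500] = 1.0417
Node 0 (S = 140): V_0 = 1/1.05·[0.3750·0.0000 + 0.6250·1.0417] = 0.6200

0.62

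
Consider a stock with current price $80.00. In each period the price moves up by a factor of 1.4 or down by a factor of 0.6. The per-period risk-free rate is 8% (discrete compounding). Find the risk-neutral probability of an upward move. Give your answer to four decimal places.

Risk-neutral probability p = (1 + 0.08 − 0.6)/(1.4 − 0.6) = 0.4800/0.8000 = 0.6000

p = 0.6000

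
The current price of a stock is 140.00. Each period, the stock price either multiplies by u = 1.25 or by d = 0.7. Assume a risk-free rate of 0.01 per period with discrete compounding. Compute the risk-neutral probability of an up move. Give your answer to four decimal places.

p = 0.5636

Risk-neutral probability p = (1 + 0.01 − 0.7)/(1.25 − 0.7) = 0.3100/0.5500 = 0.5636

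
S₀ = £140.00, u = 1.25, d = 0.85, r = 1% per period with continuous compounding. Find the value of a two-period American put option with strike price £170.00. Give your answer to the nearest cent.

£35.29

Risk-neutral probability p = (e^0.01 − 0.85)/(1.25 − 0.85) = 0.1601/0.4000 = 0.4001
Terminal stock prices: S_uu = 218.8, S_ud = 148.8, S_dd = 101.1
Terminal payoffs (K − S): max(-48.75, 0) = 0, max(21.25, 0) = 21.25, max(68.85, 0) = 68.85
Node u (S = 175): continuation = e^(−0.01)·[0.4001·0.0000 + 0.5999·21.2500] = 12.6205; exercise value = 0.0000 ≤ continuation, so V_u = 12.6205
Node d (S = 119): continuation = e^(−0.01)·[0.4001·21.2500 + 0.5999·68.8500] = 49.3085; exercise value = 51.0000 > continuation, so V_d = 51.0000 (exercise)
Node 0 (S = 140): continuation = e^(−0.01)·[0.4001·12.6205 + 0.5999·51.0000] = 35.2887; exercise value = 30.0000 ≤ continuation, so V_0 = 35.2887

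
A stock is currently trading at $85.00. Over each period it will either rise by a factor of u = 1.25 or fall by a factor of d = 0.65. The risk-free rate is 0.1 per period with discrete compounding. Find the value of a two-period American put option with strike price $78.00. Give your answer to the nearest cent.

Risk-neutral probability p = (1 + 0.1 − 0.65)/(1.25 − 0.65) = 0.4500/0.6000 = 0.7500
Terminal stock prices: S_uu = 132.8, S_ud = 69.06, S_dd = 35.91
Terminal payoffs (K − S): max(-54.81, 0) = 0, max(8.938, 0) = 8.938, max(42.09, 0) = 42.09
Node u (S = 106.2): continuation = 1/1.1·[0.7500·0.0000 + 0.2500·8.9375] = 2.0312; exercise value = 0.0000 ≤ continuation, so V_u = 2.0312
Node d (S = 55.25): continuation = 1/1.1·[0.7500·8.9375 + 0.2500·42.0875] = 15.6591; exercise value = 22.7500 > continuation, so V_d = 22.7500 (exercise)
Node 0 (S = 85): continuation = 1/1.1·[0.7500·2.0312 + 0.2500·22.7500] = 6.5554; exercise value = 0.0000 ≤ continuation, so V_0 = 6.5554

$6.56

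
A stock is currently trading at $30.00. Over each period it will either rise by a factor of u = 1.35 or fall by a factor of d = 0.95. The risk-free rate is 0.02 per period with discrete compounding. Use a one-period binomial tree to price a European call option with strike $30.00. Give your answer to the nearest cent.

$1.80

Risk-neutral probability p = (1 + 0.02 − 0.95)/(1.35 − 0.95) = 0.0700/0.4000 = 0.1750
Terminal stock prices: S_u = 40.5, S_d = 28.5
Terminal payoffs (S − K): max(10.5, 0) = 10.5, max(-1.5, 0) = 0
Node 0 (S = 30): V_0 = 1/1.02·[0.1750·10.5000 + 0.8250·0.0000] = 1.8015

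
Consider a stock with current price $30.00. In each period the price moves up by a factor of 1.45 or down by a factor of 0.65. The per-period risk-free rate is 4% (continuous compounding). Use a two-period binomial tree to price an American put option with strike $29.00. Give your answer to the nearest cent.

Risk-neutral probability p = (e^0.04 − 0.65)/(1.45 − 0.65) = 0.3908/0.8000 = 0.4885
Terminal stock prices: S_uu = 63.08, S_ud = 28.28, S_dd = 12.68
Terminal payoffs (K − S): max(-34.08, 0) = 0, max(0.725, 0) = 0.725, max(16.32, 0) = 16.32
Node u (S = 43.5): continuation = e^(−0.04)·[0.4885·0.0000 + 0.5115·0.7250] = 0.3563; exercise value = 0.0000 ≤ continuation, so V_u = 0.3563
Node d (S = 19.5): continuation = e^(−0.04)·[0.4885·0.7250 + 0.5115·16.3250] = 8.3629; exercise value = 9.5000 > continuation, so V_d = 9.5000 (exercise)
Node 0 (S = 30): continuation = e^(−0.04)·[0.4885·0.3563 + 0.5115·9.5000] = 4.8358; exercise value = 0.0000 ≤ continuation, so V_0 = 4.8358

$4.84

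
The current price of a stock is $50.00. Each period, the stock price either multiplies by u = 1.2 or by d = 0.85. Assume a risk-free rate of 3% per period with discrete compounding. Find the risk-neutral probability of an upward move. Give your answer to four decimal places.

Risk-neutral probability p = (1 + 0.03 − 0.85)/(1.2 − 0.85) = 0.1800/0.3500 = 0.5143

p = 0.5143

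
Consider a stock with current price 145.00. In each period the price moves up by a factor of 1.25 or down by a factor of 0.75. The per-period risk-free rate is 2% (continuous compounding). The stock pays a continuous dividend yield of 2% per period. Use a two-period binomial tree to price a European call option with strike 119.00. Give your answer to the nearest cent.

Per-period risk-free factor R = e^0.02 = 1.0202; dividend-adjusted growth = e^(0.02−0.02) = 1.0000.
Risk-neutral probability p = (1.0000 − 0.75)/(1.25 − 0.75) = 0.2500/0.5000 = 0.5000
Terminal stock prices: S_uu = 226.6, S_ud = 135.9, S_dd = 81.56
Terminal payoffs (S − K): max(107.6, 0) = 107.6, max(16.94, 0) = 16.94, max(-37.44, 0) = 0
Node u (S = 181.2): V_u = e^(−0.02)·[0.5000·107.5625 + 0.5000·16.9375] = 61.0174
Node d (S = 108.8): V_d = e^(−0.02)·[0.5000·16.9375 + 0.5000·0.0000] = 8.3011
Node 0 (S = 145): V_0 = e^(−0.02)·[0.5000·61.0174 + 0.5000·8.3011] = 33.9729

33.97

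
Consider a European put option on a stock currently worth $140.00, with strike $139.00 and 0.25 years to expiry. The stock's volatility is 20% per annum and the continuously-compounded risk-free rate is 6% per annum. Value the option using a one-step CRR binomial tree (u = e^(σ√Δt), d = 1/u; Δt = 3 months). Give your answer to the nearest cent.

$5.46

CRR parameters: u = e^(σ√Δt) = e^(0.2·√0.25) = 1.1052, d = 1/u = 0.9048
Per-period rate: rΔt = 0.06·0.25 = 0.015, so R = e^0.015 = 1.0151
Risk-neutral probability p = (e^0.015 − 0.9048)/(1.1052 − 0.9048) = 0.1103/0.2003 = 0.5505
Terminal stock prices: S_u = 154.7, S_d = 126.7
Terminal payoffs (K − S): max(-15.72, 0) = 0, max(12.32, 0) = 12.32
Node 0 (S = 140): V_0 = e^(−0.015)·[0.5505·0.0000 + 0.4495·12.3228] = 5.4571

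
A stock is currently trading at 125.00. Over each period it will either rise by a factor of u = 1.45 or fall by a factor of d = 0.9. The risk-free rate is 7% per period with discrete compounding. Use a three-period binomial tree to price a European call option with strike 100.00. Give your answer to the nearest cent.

45.76

Risk-neutral probability p = (1 + 0.07 − 0.9)/(1.45 − 0.9) = 0.1700/0.5500 = 0.3091
Terminal stock prices: S_uuu = 381.1, S_uud = 236.5, S_udd = 146.8, S_ddd = 91.13
Terminal payoffs (S − K): max(281.1, 0) = 281.1, max(136.5, 0) = 136.5, max(46.81, 0) = 46.81, max(-8.875, 0) = 0
Node uu (S = 262.8): V_uu = 1/1.07·[0.3091·281.0781 + 0.6909·136.5312] = 169.3546
Node ud (S = 163.1): V_ud = 1/1.07·[0.3091·136.5312 + 0.6909·46.8125] = 69.6671
Node dd (S = 101.2): V_dd = 1/1.07·[0.3091·46.8125 + 0.6909·0.0000] = 13.5227
Node u (S = 181.2): V_u = 1/1.07·[0.3091·169.3546 + 0.6909·69.6671] = 93.9061
Node d (S = 112.5): V_d = 1/1.07·[0.3091·69.6671 + 0.6909·13.5227] = 28.8565
Node 0 (S = 125): V_0 = 1/1.07·[0.3091·93.9061 + 0.6909·28.8565] = 45.7596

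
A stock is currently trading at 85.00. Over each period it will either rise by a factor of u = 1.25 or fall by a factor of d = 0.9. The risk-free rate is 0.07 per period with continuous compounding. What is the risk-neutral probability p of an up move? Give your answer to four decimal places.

Risk-neutral probability p = (e^0.07 − 0.9)/(1.25 − 0.9) = 0.1725/0.3500 = 0.4929

p = 0.4929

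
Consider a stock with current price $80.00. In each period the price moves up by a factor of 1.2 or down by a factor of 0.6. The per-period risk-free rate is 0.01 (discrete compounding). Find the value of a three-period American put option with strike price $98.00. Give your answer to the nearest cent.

$28.39

Risk-neutral probability p = (1 + 0.01 − 0.6)/(1.2 − 0.6) = 0.4100/0.6000 = 0.6833
Terminal stock prices: S_uuu = 138.2, S_uud = 69.12, S_udd = 34.56, S_ddd = 17.28
Terminal payoffs (K − S): max(-40.24, 0) = 0, max(28.88, 0) = 28.88, max(63.44, 0) = 63.44, max(80.72, 0) = 80.72
Node uu (S = 115.2): continuation = 1/1.01·[0.6833·0.0000 + 0.3167·28.8800] = 9.0548; exercise value = 0.0000 ≤ continuation, so V_uu = 9.0548
Node ud (S = 57.6): continuation = 1/1.01·[0.6833·28.8800 + 0.3167·63.4400] = 39.4297; exercise value = 40.4000 > continuation, so V_ud = 40.4000 (exercise)
Node dd (S = 28.8): continuation = 1/1.01·[0.6833·63.4400 + 0.3167·80.7200] = 68.2297; exercise value = 69.2000 > continuation, so V_dd = 69.2000 (exercise)
Node u (S = 96): continuation = 1/1.01·[0.6833·9.0548 + 0.3167·40.4000] = 18.7928; exercise value = 2.0000 ≤ continuation, so V_u = 18.7928
Node d (S = 48): continuation = 1/1.01·[0.6833·40.4000 + 0.3167·69.2000] = 49.0297; exercise value = 50.0000 > continuation, so V_d = 50.0000 (exercise)
Node 0 (S = 80): continuation = 1/1.01·[0.6833·18.7928 + 0.3167·50.0000] = 28.3912; exercise value = 18.0000 ≤ continuation, so V_0 = 28.3912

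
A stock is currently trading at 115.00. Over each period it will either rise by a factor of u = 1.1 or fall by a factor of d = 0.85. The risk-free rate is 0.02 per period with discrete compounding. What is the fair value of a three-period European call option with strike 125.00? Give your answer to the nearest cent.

8.32

Risk-neutral probability p = (1 + 0.02 − 0.85)/(1.1 − 0.85) = 0.1700/0.2500 = 0.6800
Terminal stock prices: S_uuu = 153.1, S_uud = 118.3, S_udd = 91.4, S_ddd = 70.62
Terminal payoffs (S − K): max(28.07, 0) = 28.07, max(-6.722, 0) = 0, max(-33.6, 0) = 0, max(-54.38, 0) = 0
Node uu (S = 139.2): V_uu = 1/1.02·[0.6800·28.0650 + 0.3200·0.0000] = 18.7100
Node ud (S = 107.5): V_ud = 1/1.02·[0.6800·0.0000 + 0.3200·0.0000] = 0.0000
Node dd (S = 83.09): V_dd = 1/1.02·[0.6800·0.0000 + 0.3200·0.0000] = 0.0000
Node u (S = 126.5): V_u = 1/1.02·[0.6800·18.7100 + 0.3200·0.0000] = 12.4733
Node d (S = 97.75): V_d = 1/1.02·[0.6800·0.0000 + 0.3200·0.0000] = 0.0000
Node 0 (S = 115): V_0 = 1/1.02·[0.6800·12.4733 + 0.3200·0.0000] = 8.3156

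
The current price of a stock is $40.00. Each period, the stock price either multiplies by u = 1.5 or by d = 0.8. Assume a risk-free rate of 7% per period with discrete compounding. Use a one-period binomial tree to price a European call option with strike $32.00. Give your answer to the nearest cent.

Risk-neutral probability p = (1 + 0.07 − 0.8)/(1.5 − 0.8) = 0.2700/0.7000 = 0.3857
Terminal stock prices: S_u = 60, S_d = 32
Terminal payoffs (S − K): max(28, 0) = 28, max(0, 0) = 0
Node 0 (S = 40): V_0 = 1/1.07·[0.3857·28.0000 + 0.6143·0.0000] = 10.0935

$10.09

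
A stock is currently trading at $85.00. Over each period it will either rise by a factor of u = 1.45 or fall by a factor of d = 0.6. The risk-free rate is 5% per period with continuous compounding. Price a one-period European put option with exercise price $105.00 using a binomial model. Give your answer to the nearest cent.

$24.10

Risk-neutral probability p = (e^0.05 − 0.6)/(1.45 − 0.6) = 0.4513/0.8500 = 0.5309
Terminal stock prices: S_u = 123.2, S_d = 51
Terminal payoffs (K − S): max(-18.25, 0) = 0, max(54, 0) = 54
Node 0 (S = 85): V_0 = e^(−0.05)·[0.5309·0.0000 + 0.4691·54.0000] = 24.0956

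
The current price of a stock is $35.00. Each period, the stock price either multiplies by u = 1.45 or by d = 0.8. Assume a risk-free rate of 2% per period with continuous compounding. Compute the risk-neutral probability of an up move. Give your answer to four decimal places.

Risk-neutral probability p = (e^0.02 − 0.8)/(1.45 − 0.8) = 0.2202/0.6500 = 0.3388

p = 0.3388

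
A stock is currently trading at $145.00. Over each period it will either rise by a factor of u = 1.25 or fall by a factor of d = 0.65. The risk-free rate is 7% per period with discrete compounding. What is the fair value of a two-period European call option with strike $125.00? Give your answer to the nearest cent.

$43.47

Risk-neutral probability p = (1 + 0.07 − 0.65)/(1.25 − 0.65) = 0.4200/0.6000 = 0.7000
Terminal stock prices: S_uu = 226.6, S_ud = 117.8, S_dd = 61.26
Terminal payoffs (S − K): max(101.6, 0) = 101.6, max(-7.188, 0) = 0, max(-63.74, 0) = 0
Node u (S = 181.2): V_u = 1/1.07·[0.7000·101.5625 + 0.3000·0.0000] = 66.4428
Node d (S = 94.25): V_d = 1/1.07·[0.7000·0.0000 + 0.3000·0.0000] = 0.0000
Node 0 (S = 145): V_0 = 1/1.07·[0.7000·66.4428 + 0.3000·0.0000] = 43.4672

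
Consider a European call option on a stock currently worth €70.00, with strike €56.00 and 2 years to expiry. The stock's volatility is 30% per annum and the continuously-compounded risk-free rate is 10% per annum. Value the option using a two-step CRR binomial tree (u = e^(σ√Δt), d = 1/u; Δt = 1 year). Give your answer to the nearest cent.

CRR parameters: u = e^(σ√Δt) = e^(0.3·√1) = 1.3499, d = 1/u = 0.7408
Per-period rate: rΔt = 0.1·1 = 0.1, so R = e^0.1 = 1.1052
Risk-neutral probability p = (e^0.1 − 0.7408)/(1.3499 − 0.7408) = 0.3644/0.6090 = 0.5982
Terminal stock prices: S_uu = 127.5, S_ud = 70, S_dd = 38.42
Terminal payoffs (S − K): max(71.55, 0) = 71.55, max(14, 0) = 14, max(-17.58, 0) = 0
Node u (S = 94.49): V_u = e^(−0.1)·[0.5982·71.5483 + 0.4018·14.0000] = 43.8192
Node d (S = 51.86): V_d = e^(−0.1)·[0.5982·14.0000 + 0.4018·0.0000] = 7.5783
Node 0 (S = 70): V_0 = e^(−0.1)·[0.5982·43.8192 + 0.4018·7.5783] = 26.4747

€26.47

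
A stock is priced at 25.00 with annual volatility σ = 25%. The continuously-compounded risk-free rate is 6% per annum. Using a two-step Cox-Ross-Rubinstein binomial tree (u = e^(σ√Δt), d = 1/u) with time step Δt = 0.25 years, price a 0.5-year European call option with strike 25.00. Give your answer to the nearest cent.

1.93

CRR parameters: u = e^(σ√Δt) = e^(0.25·√0.25) = 1.1331, d = 1/u = 0.8825
Per-period rate: rΔt = 0.06·0.25 = 0.015, so R = e^0.015 = 1.0151
Risk-neutral probability p = (e^0.015 − 0.8825)/(1.1331 − 0.8825) = 0.1326/0.2507 = 0.5291
Terminal stock prices: S_uu = 32.1, S_ud = 25, S_dd = 19.47
Terminal payoffs (S − K): max(7.101, 0) = 7.101, max(0, 0) = 0, max(-5.53, 0) = 0
Node u (S = 28.33): V_u = e^(−0.015)·[0.5291·7.1006 + 0.4709·0.0000] = 3.7009
Node d (S = 22.06): V_d = e^(−0.015)·[0.5291·0.0000 + 0.4709·0.0000] = 0.0000
Node 0 (S = 25): V_0 = e^(−0.015)·[0.5291·3.7009 + 0.4709·0.0000] = 1.9289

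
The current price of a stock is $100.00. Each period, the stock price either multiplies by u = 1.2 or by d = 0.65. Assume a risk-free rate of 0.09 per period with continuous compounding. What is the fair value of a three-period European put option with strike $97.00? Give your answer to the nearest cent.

$4.53

Risk-neutral probability p = (e^0.09 − 0.65)/(1.2 − 0.65) = 0.4442/0.5500 = 0.8076
Terminal stock prices: S_uuu = 172.8, S_uud = 93.6, S_udd = 50.7, S_ddd = 27.46
Terminal payoffs (K − S): max(-75.8, 0) = 0, max(3.4, 0) = 3.4, max(46.3, 0) = 46.3, max(69.54, 0) = 69.54
Node uu (S = 144): V_uu = e^(−0.09)·[0.8076·0.0000 + 0.1924·3.4000] = 0.5979
Node ud (S = 78): V_ud = e^(−0.09)·[0.8076·3.4000 + 0.1924·46.3000] = 10.6513
Node dd (S = 42.25): V_dd = e^(−0.09)·[0.8076·46.3000 + 0.1924·69.5375] = 46.4013
Node u (S = 120): V_u = e^(−0.09)·[0.8076·0.5979 + 0.1924·10.6513] = 2.3143
Node d (S = 65): V_d = e^(−0.09)·[0.8076·10.6513 + 0.1924·46.4013] = 16.0212
Node 0 (S = 100): V_0 = e^(−0.09)·[0.8076·2.3143 + 0.1924·16.0212] = 4.5255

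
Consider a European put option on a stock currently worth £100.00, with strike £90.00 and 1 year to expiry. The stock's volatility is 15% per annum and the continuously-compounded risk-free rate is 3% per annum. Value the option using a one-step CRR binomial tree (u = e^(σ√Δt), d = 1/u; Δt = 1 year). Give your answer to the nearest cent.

CRR parameters: u = e^(σ√Δt) = e^(0.15·√1) = 1.1618, d = 1/u = 0.8607
Per-period rate: rΔt = 0.03·1 = 0.03, so R = e^0.03 = 1.0305
Risk-neutral probability p = (e^0.03 − 0.8607)/(1.1618 − 0.8607) = 0.1697/0.3011 = 0.5637
Terminal stock prices: S_u = 116.2, S_d = 86.07
Terminal payoffs (K − S): max(-26.18, 0) = 0, max(3.929, 0) = 3.929
Node 0 (S = 100): V_0 = e^(−0.03)·[0.5637·0.0000 + 0.4363·3.9292] = 1.6636

£1.66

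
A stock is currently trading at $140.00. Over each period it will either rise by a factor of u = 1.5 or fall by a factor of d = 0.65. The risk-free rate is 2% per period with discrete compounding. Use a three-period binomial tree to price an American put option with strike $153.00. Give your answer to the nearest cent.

$45.58

Risk-neutral probability p = (1 + 0.02 − 0.65)/(1.5 − 0.65) = 0.3700/0.8500 = 0.4353
Terminal stock prices: S_uuu = 472.5, S_uud = 204.8, S_udd = 88.73, S_ddd = 38.45
Terminal payoffs (K − S): max(-319.5, 0) = 0, max(-51.75, 0) = 0, max(64.27, 0) = 64.27, max(114.6, 0) = 114.6
Node uu (S = 315): continuation = 1/1.02·[0.4353·0.0000 + 0.5647·0.0000] = 0.0000; exercise value = 0.0000 ≤ continuation, so V_uu = 0.0000
Node ud (S = 136.5): continuation = 1/1.02·[0.4353·0.0000 + 0.5647·64.2750] = 35.5848; exercise value = 16.5000 ≤ continuation, so V_ud = 35.5848
Node dd (S = 59.15): continuation = 1/1.02·[0.4353·64.2750 + 0.5647·114.5525] = 90.8500; exercise value = 93.8500 > continuation, so V_dd = 93.8500 (exercise)
Node u (S = 210): continuation = 1/1.02·[0.4353·0.0000 + 0.5647·35.5848] = 19.7009; exercise value = 0.0000 ≤ continuation, so V_u = 19.7009
Node d (S = 91): continuation = 1/1.02·[0.4353·35.5848 + 0.5647·93.8500] = 67.1446; exercise value = 62.0000 ≤ continuation, so V_d = 67.1446
Node 0 (S = 140): continuation = 1/1.02·[0.4353·19.7009 + 0.5647·67.1446] = 45.5810; exercise value = 13.0000 ≤ continuation, so V_0 = 45.5810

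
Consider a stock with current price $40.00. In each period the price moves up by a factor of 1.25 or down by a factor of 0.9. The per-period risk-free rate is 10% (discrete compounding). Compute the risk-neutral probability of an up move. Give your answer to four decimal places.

p = 0.5714

Risk-neutral probability p = (1 + 0.1 − 0.9)/(1.25 − 0.9) = 0.2000/0.3500 = 0.5714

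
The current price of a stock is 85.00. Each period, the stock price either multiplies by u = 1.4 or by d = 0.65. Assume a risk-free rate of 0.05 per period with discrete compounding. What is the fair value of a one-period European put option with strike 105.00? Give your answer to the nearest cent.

22.11

Risk-neutral probability p = (1 + 0.05 − 0.65)/(1.4 − 0.65) = 0.4000/0.7500 = 0.5333
Terminal stock prices: S_u = 119, S_d = 55.25
Terminal payoffs (K − S): max(-14, 0) = 0, max(49.75, 0) = 49.75
Node 0 (S = 85): V_0 = 1/1.05·[0.5333·0.0000 + 0.4667·49.7500] = 22.1111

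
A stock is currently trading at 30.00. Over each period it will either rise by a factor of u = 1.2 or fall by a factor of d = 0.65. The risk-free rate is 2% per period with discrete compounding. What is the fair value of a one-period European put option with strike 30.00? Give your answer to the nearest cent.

3.37

Risk-neutral probability p = (1 + 0.02 − 0.65)/(1.2 − 0.65) = 0.3700/0.5500 = 0.6727
Terminal stock prices: S_u = 36, S_d = 19.5
Terminal payoffs (K − S): max(-6, 0) = 0, max(10.5, 0) = 10.5
Node 0 (S = 30): V_0 = 1/1.02·[0.6727·0.0000 + 0.3273·10.5000] = 3.3690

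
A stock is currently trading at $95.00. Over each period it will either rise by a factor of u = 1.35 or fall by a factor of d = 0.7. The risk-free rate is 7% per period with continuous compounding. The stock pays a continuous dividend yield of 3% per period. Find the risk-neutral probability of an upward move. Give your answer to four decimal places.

p = 0.5243

Per-period risk-free factor R = e^0.07 = 1.0725; dividend-adjusted growth = e^(0.07−0.03) = 1.0408.
Risk-neutral probability p = (1.0408 − 0.7)/(1.35 − 0.7) = 0.3408/0.6500 = 0.5243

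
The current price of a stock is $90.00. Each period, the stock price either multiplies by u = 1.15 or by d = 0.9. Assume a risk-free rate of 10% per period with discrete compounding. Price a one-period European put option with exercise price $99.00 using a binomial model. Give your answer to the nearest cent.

$3.27

Risk-neutral probability p = (1 + 0.1 − 0.9)/(1.15 − 0.9) = 0.2000/0.2500 = 0.8000
Terminal stock prices: S_u = 103.5, S_d = 81
Terminal payoffs (K − S): max(-4.5, 0) = 0, max(18, 0) = 18
Node 0 (S = 90): V_0 = 1/1.1·[0.8000·0.0000 + 0.2000·18.0000] = 3.2727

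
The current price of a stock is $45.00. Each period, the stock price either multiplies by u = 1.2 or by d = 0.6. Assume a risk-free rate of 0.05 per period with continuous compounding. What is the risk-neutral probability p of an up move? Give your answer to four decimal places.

Risk-neutral probability p = (e^0.05 − 0.6)/(1.2 − 0.6) = 0.4513/0.6000 = 0.7521

p = 0.7521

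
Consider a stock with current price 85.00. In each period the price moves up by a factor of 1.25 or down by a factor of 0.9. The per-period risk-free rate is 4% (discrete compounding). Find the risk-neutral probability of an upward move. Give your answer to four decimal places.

Risk-neutral probability p = (1 + 0.04 − 0.9)/(1.25 − 0.9) = 0.1400/0.3500 = 0.4000

p = 0.4000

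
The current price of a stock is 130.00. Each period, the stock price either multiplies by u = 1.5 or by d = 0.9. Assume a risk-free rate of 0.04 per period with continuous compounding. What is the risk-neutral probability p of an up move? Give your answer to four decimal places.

p = 0.2347

Risk-neutral probability p = (e^0.04 − 0.9)/(1.5 − 0.9) = 0.1408/0.6000 = 0.2347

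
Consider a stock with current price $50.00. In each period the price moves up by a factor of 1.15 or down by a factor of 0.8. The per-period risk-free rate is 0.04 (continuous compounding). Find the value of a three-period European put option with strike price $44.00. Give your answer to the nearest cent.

Risk-neutral probability p = (e^0.04 − 0.8)/(1.15 − 0.8) = 0.2408/0.3500 = 0.6880
Terminal stock prices: S_uuu = 76.04, S_uud = 52.9, S_udd = 36.8, S_ddd = 25.6
Terminal payoffs (K − S): max(-32.04, 0) = 0, max(-8.9, 0) = 0, max(7.2, 0) = 7.2, max(18.4, 0) = 18.4
Node uu (S = 66.12): V_uu = e^(−0.04)·[0.6880·0.0000 + 0.3120·0.0000] = 0.0000
Node ud (S = 46): V_ud = e^(−0.04)·[0.6880·0.0000 + 0.3120·7.2000] = 2.1581
Node dd (S = 32): V_dd = e^(−0.04)·[0.6880·7.2000 + 0.3120·18.4000] = 10.2747
Node u (S = 57.5): V_u = e^(−0.04)·[0.6880·0.0000 + 0.3120·2.1581] = 0.6469
Node d (S = 40): V_d = e^(−0.04)·[0.6880·2.1581 + 0.3120·10.2747] = 4.5063
Node 0 (S = 50): V_0 = e^(−0.04)·[0.6880·0.6469 + 0.3120·4.5063] = 1.7783

$1.78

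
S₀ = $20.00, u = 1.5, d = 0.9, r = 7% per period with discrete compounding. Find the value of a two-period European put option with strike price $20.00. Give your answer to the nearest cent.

Risk-neutral probability p = (1 + 0.07 − 0.9)/(1.5 − 0.9) = 0.1700/0.6000 = 0.2833
Terminal stock prices: S_uu = 45, S_ud = 27, S_dd = 16.2
Terminal payoffs (K − S): max(-25, 0) = 0, max(-7, 0) = 0, max(3.8, 0) = 3.8
Node u (S = 30): V_u = 1/1.07·[0.2833·0.0000 + 0.7167·0.0000] = 0.0000
Node d (S = 18): V_d = 1/1.07·[0.2833·0.0000 + 0.7167·3.8000] = 2.5452
Node 0 (S = 20): V_0 = 1/1.07·[0.2833·0.0000 + 0.7167·2.5452] = 1.7047

$1.70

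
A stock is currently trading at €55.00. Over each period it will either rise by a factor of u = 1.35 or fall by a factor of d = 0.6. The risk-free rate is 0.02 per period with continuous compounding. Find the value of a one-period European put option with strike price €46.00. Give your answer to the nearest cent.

Risk-neutral probability p = (e^0.02 − 0.6)/(1.35 − 0.6) = 0.4202/0.7500 = 0.5603
Terminal stock prices: S_u = 74.25, S_d = 33
Terminal payoffs (K − S): max(-28.25, 0) = 0, max(13, 0) = 13
Node 0 (S = 55): V_0 = e^(−0.02)·[0.5603·0.0000 + 0.4397·13.0000] = 5.6033

€5.60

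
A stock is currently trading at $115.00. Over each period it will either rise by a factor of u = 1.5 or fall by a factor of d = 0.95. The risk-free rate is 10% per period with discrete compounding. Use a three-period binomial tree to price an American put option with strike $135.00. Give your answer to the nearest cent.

$20.00

Risk-neutral probability p = (1 + 0.1 − 0.95)/(1.5 − 0.95) = 0.1500/0.5500 = 0.2727
Terminal stock prices: S_uuu = 388.1, S_uud = 245.8, S_udd = 155.7, S_ddd = 98.6
Terminal payoffs (K − S): max(-253.1, 0) = 0, max(-110.8, 0) = 0, max(-20.68, 0) = 0, max(36.4, 0) = 36.4
Node uu (S = 258.8): continuation = 1/1.1·[0.2727·0.0000 + 0.7273·0.0000] = 0.0000; exercise value = 0.0000 ≤ continuation, so V_uu = 0.0000
Node ud (S = 163.9): continuation = 1/1.1·[0.2727·0.0000 + 0.7273·0.0000] = 0.0000; exercise value = 0.0000 ≤ continuation, so V_ud = 0.0000
Node dd (S = 103.8): continuation = 1/1.1·[0.2727·0.0000 + 0.7273·36.4019] = 24.0674; exercise value = 31.2125 > continuation, so V_dd = 31.2125 (exercise)
Node u (S = 172.5): continuation = 1/1.1·[0.2727·0.0000 + 0.7273·0.0000] = 0.0000; exercise value = 0.0000 ≤ continuation, so V_u = 0.0000
Node d (S = 109.2): continuation = 1/1.1·[0.2727·0.0000 + 0.7273·31.2125] = 20.6364; exercise value = 25.7500 > continuation, so V_d = 25.7500 (exercise)
Node 0 (S = 115): continuation = 1/1.1·[0.2727·0.0000 + 0.7273·25.7500] = 17.0248; exercise value = 20.0000 > continuation, so V_0 = 20.0000 (exercise)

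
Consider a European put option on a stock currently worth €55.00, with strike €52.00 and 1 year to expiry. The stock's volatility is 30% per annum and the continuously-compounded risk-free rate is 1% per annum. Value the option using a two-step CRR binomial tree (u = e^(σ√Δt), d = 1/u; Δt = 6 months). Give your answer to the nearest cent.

€4.64

CRR parameters: u = e^(σ√Δt) = e^(0.3·√0.5) = 1.2363, d = 1/u = 0.8089
Per-period rate: rΔt = 0.01·0.5 = 0.005, so R = e^0.005 = 1.0050
Risk-neutral probability p = (e^0.005 − 0.8089)/(1.2363 − 0.8089) = 0.1962/0.4275 = 0.4589
Terminal stock prices: S_uu = 84.07, S_ud = 55, S_dd = 35.98
Terminal payoffs (K − S): max(-32.07, 0) = 0, max(-3, 0) = 0, max(16.02, 0) = 16.02
Node u (S = 68): V_u = e^(−0.005)·[0.4589·0.0000 + 0.5411·0.0000] = 0.0000
Node d (S = 44.49): V_d = e^(−0.005)·[0.4589·0.0000 + 0.5411·16.0162] = 8.6233
Node 0 (S = 55): V_0 = e^(−0.005)·[0.4589·0.0000 + 0.5411·8.6233] = 4.6429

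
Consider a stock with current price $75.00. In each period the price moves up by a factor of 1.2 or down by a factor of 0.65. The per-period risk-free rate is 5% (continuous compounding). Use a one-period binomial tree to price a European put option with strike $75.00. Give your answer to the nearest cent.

Risk-neutral probability p = (e^0.05 − 0.65)/(1.2 − 0.65) = 0.4013/0.5500 = 0.7296
Terminal stock prices: S_u = 90, S_d = 48.75
Terminal payoffs (K − S): max(-15, 0) = 0, max(26.25, 0) = 26.25
Node 0 (S = 75): V_0 = e^(−0.05)·[0.7296·0.0000 + 0.2704·26.2500] = 6.7522

$6.75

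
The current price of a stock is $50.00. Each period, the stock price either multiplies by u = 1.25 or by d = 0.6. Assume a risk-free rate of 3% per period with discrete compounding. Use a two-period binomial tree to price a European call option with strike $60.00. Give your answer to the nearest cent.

Risk-neutral probability p = (1 + 0.03 − 0.6)/(1.25 − 0.6) = 0.4300/0.6500 = 0.6615
Terminal stock prices: S_uu = 78.12, S_ud = 37.5, S_dd = 18
Terminal payoffs (S − K): max(18.12, 0) = 18.12, max(-22.5, 0) = 0, max(-42, 0) = 0
Node u (S = 62.5): V_u = 1/1.03·[0.6615·18.1250 + 0.3385·0.0000] = 11.6412
Node d (S = 30): V_d = 1/1.03·[0.6615·0.0000 + 0.3385·0.0000] = 0.0000
Node 0 (S = 50): V_0 = 1/1.03·[0.6615·11.6412 + 0.3385·0.0000] = 7.4768

$7.48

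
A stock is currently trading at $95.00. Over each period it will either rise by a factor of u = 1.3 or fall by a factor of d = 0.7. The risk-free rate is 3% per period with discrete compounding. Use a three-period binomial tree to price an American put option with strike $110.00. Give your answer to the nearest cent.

Risk-neutral probability p = (1 + 0.03 − 0.7)/(1.3 − 0.7) = 0.3300/0.6000 = 0.5500
Terminal stock prices: S_uuu = 208.7, S_uud = 112.4, S_udd = 60.51, S_ddd = 32.58
Terminal payoffs (K − S): max(-98.72, 0) = 0, max(-2.385, 0) = 0, max(49.49, 0) = 49.49, max(77.42, 0) = 77.42
Node uu (S = 160.6): continuation = 1/1.03·[0.5500·0.0000 + 0.4500·0.0000] = 0.0000; exercise value = 0.0000 ≤ continuation, so V_uu = 0.0000
Node ud (S = 86.45): continuation = 1/1.03·[0.5500·0.0000 + 0.4500·49.4850] = 21.6197; exercise value = 23.5500 > continuation, so V_ud = 23.5500 (exercise)
Node dd (S = 46.55): continuation = 1/1.03·[0.5500·49.4850 + 0.4500·77.4150] = 60.2461; exercise value = 63.4500 > continuation, so V_dd = 63.4500 (exercise)
Node u (S = 123.5): continuation = 1/1.03·[0.5500·0.0000 + 0.4500·23.5500] = 10.2888; exercise value = 0.0000 ≤ continuation, so V_u = 10.2888
Node d (S = 66.5): continuation = 1/1.03·[0.5500·23.5500 + 0.4500·63.4500] = 40.2961; exercise value = 43.5000 > continuation, so V_d = 43.5000 (exercise)
Node 0 (S = 95): continuation = 1/1.03·[0.5500·10.2888 + 0.4500·43.5000] = 24.4989; exercise value = 15.0000 ≤ continuation, so V_0 = 24.4989

$24.50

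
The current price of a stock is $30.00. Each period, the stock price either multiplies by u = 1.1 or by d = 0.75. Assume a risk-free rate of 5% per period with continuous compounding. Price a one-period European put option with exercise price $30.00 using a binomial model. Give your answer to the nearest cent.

Risk-neutral probability p = (e^0.05 − 0.75)/(1.1 − 0.75) = 0.3013/0.3500 = 0.8608
Terminal stock prices: S_u = 33, S_d = 22.5
Terminal payoffs (K − S): max(-3, 0) = 0, max(7.5, 0) = 7.5
Node 0 (S = 30): V_0 = e^(−0.05)·[0.8608·0.0000 + 0.1392·7.5000] = 0.9933

$0.99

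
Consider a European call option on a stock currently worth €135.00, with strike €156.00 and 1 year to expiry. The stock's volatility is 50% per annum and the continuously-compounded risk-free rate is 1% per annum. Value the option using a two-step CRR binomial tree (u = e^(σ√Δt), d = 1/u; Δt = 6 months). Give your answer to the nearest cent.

€20.52

CRR parameters: u = e^(σ√Δt) = e^(0.5·√0.5) = 1.4241, d = 1/u = 0.7022
Per-period rate: rΔt = 0.01·0.5 = 0.005, so R = e^0.005 = 1.0050
Risk-neutral probability p = (e^0.005 − 0.7022)/(1.4241 − 0.7022) = 0.3028/0.7219 = 0.4195
Terminal stock prices: S_uu = 273.8, S_ud = 135, S_dd = 66.56
Terminal payoffs (S − K): max(117.8, 0) = 117.8, max(-21, 0) = 0, max(-89.44, 0) = 0
Node u (S = 192.3): V_u = e^(−0.005)·[0.4195·117.7955 + 0.5805·0.0000] = 49.1646
Node d (S = 94.8): V_d = e^(−0.005)·[0.4195·0.0000 + 0.5805·0.0000] = 0.0000
Node 0 (S = 135): V_0 = e^(−0.005)·[0.4195·49.1646 + 0.5805·0.0000] = 20.5199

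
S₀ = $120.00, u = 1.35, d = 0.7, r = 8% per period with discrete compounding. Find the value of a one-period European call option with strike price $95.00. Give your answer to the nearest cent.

$36.27

Risk-neutral probability p = (1 + 0.08 − 0.7)/(1.35 − 0.7) = 0.3800/0.6500 = 0.5846
Terminal stock prices: S_u = 162, S_d = 84
Terminal payoffs (S − K): max(67, 0) = 67, max(-11, 0) = 0
Node 0 (S = 120): V_0 = 1/1.08·[0.5846·67.0000 + 0.4154·0.0000] = 36.2678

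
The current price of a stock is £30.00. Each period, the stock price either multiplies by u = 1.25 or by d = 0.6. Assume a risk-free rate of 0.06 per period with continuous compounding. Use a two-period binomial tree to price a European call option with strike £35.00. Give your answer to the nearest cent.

£5.32

Risk-neutral probability p = (e^0.06 − 0.6)/(1.25 − 0.6) = 0.4618/0.6500 = 0.7105
Terminal stock prices: S_uu = 46.88, S_ud = 22.5, S_dd = 10.8
Terminal payoffs (S − K): max(11.88, 0) = 11.88, max(-12.5, 0) = 0, max(-24.2, 0) = 0
Node u (S = 37.5): V_u = e^(−0.06)·[0.7105·11.8750 + 0.2895·0.0000] = 7.9460
Node d (S = 18): V_d = e^(−0.06)·[0.7105·0.0000 + 0.2895·0.0000] = 0.0000
Node 0 (S = 30): V_0 = e^(−0.06)·[0.7105·7.9460 + 0.2895·0.0000] = 5.3170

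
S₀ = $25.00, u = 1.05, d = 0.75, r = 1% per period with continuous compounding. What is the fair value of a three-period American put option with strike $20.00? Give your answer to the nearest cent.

$0.26

Risk-neutral probability p = (e^0.01 − 0.75)/(1.05 − 0.75) = 0.2601/0.3000 = 0.8668
Terminal stock prices: S_uuu = 28.94, S_uud = 20.67, S_udd = 14.77, S_ddd = 10.55
Terminal payoffs (K − S): max(-8.941, 0) = 0, max(-0.6719, 0) = 0, max(5.234, 0) = 5.234, max(9.453, 0) = 9.453
Node uu (S = 27.56): continuation = e^(−0.01)·[0.8668·0.0000 + 0.1332·0.0000] = 0.0000; exercise value = 0.0000 ≤ continuation, so V_uu = 0.0000
Node ud (S = 19.69): continuation = e^(−0.01)·[0.8668·0.0000 + 0.1332·5.2344] = 0.6901; exercise value = 0.3125 ≤ continuation, so V_ud = 0.6901
Node dd (S = 14.06): continuation = e^(−0.01)·[0.8668·5.2344 + 0.1332·9.4531] = 5.7385; exercise value = 5.9375 > continuation, so V_dd = 5.9375 (exercise)
Node u (S = 26.25): continuation = e^(−0.01)·[0.8668·0.0000 + 0.1332·0.6901] = 0.0910; exercise value = 0.0000 ≤ continuation, so V_u = 0.0910
Node d (S = 18.75): continuation = e^(−0.01)·[0.8668·0.6901 + 0.1332·5.9375] = 1.3751; exercise value = 1.2500 ≤ continuation, so V_d = 1.3751
Node 0 (S = 25): continuation = e^(−0.01)·[0.8668·0.0910 + 0.1332·1.3751] = 0.2594; exercise value = 0.0000 ≤ continuation, so V_0 = 0.2594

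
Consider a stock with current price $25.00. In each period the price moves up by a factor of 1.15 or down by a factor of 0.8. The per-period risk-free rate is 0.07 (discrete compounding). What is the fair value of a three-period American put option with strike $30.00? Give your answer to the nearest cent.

Risk-neutral probability p = (1 + 0.07 − 0.8)/(1.15 − 0.8) = 0.2700/0.3500 = 0.7714
Terminal stock prices: S_uuu = 38.02, S_uud = 26.45, S_udd = 18.4, S_ddd = 12.8
Terminal payoffs (K − S): max(-8.022, 0) = 0, max(3.55, 0) = 3.55, max(11.6, 0) = 11.6, max(17.2, 0) = 17.2
Node uu (S = 33.06): continuation = 1/1.07·[0.7714·0.0000 + 0.2286·3.5500] = 0.7583; exercise value = 0.0000 ≤ continuation, so V_uu = 0.7583
Node ud (S = 23): continuation = 1/1.07·[0.7714·3.5500 + 0.2286·11.6000] = 5.0374; exercise value = 7.0000 > continuation, so V_ud = 7.0000 (exercise)
Node dd (S = 16): continuation = 1/1.07·[0.7714·11.6000 + 0.2286·17.2000] = 12.0374; exercise value = 14.0000 > continuation, so V_dd = 14.0000 (exercise)
Node u (S = 28.75): continuation = 1/1.07·[0.7714·0.7583 + 0.2286·7.0000] = 2.0421; exercise value = 1.2500 ≤ continuation, so V_u = 2.0421
Node d (S = 20): continuation = 1/1.07·[0.7714·7.0000 + 0.2286·14.0000] = 8.0374; exercise value = 10.0000 > continuation, so V_d = 10.0000 (exercise)
Node 0 (S = 25): continuation = 1/1.07·[0.7714·2.0421 + 0.2286·10.0000] = 3.6084; exercise value = 5.0000 > continuation, so V_0 = 5.0000 (exercise)

$5.00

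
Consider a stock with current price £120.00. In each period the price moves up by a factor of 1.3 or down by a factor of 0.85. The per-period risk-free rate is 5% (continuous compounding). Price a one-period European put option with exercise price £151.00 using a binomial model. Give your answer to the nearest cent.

£25.76

Risk-neutral probability p = (e^0.05 − 0.85)/(1.3 − 0.85) = 0.2013/0.4500 = 0.4473
Terminal stock prices: S_u = 156, S_d = 102
Terminal payoffs (K − S): max(-5, 0) = 0, max(49, 0) = 49
Node 0 (S = 120): V_0 = e^(−0.05)·[0.4473·0.0000 + 0.5527·49.0000] = 25.7629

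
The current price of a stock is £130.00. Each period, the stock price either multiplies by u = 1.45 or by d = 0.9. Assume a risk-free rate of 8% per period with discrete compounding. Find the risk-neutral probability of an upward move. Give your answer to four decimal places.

Risk-neutral probability p = (1 + 0.08 − 0.9)/(1.45 − 0.9) = 0.1800/0.5500 = 0.3273

p = 0.3273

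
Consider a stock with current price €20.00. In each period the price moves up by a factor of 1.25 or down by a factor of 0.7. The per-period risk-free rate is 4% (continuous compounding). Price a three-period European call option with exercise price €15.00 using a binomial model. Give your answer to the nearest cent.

Risk-neutral probability p = (e^0.04 − 0.7)/(1.25 − 0.7) = 0.3408/0.5500 = 0.6197
Terminal stock prices: S_uuu = 39.06, S_uud = 21.88, S_udd = 12.25, S_ddd = 6.86
Terminal payoffs (S − K): max(24.06, 0) = 24.06, max(6.875, 0) = 6.875, max(-2.75, 0) = 0, max(-8.14, 0) = 0
Node uu (S = 31.25): V_uu = e^(−0.04)·[0.6197·24.0625 + 0.3803·6.8750] = 16.8382
Node ud (S = 17.5): V_ud = e^(−0.04)·[0.6197·6.8750 + 0.3803·0.0000] = 4.0931
Node dd (S = 9.8): V_dd = e^(−0.04)·[0.6197·0.0000 + 0.3803·0.0000] = 0.0000
Node u (S = 25): V_u = e^(−0.04)·[0.6197·16.8382 + 0.3803·4.0931] = 11.5205
Node d (S = 14): V_d = e^(−0.04)·[0.6197·4.0931 + 0.3803·0.0000] = 2.4369
Node 0 (S = 20): V_0 = e^(−0.04)·[0.6197·11.5205 + 0.3803·2.4369] = 7.7493

€7.75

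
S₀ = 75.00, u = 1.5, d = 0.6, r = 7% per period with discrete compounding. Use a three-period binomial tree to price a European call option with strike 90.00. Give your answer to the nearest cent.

22.55

Risk-neutral probability p = (1 + 0.07 − 0.6)/(1.5 − 0.6) = 0.4700/0.9000 = 0.5222
Terminal stock prices: S_uuu = 253.1, S_uud = 101.2, S_udd = 40.5, S_ddd = 16.2
Terminal payoffs (S − K): max(163.1, 0) = 163.1, max(11.25, 0) = 11.25, max(-49.5, 0) = 0, max(-73.8, 0) = 0
Node uu (S = 168.8): V_uu = 1/1.07·[0.5222·163.1250 + 0.4778·11.2500] = 84.6379
Node ud (S = 67.5): V_ud = 1/1.07·[0.5222·11.2500 + 0.4778·0.0000] = 5.4907
Node dd (S = 27): V_dd = 1/1.07·[0.5222·0.0000 + 0.4778·0.0000] = 0.0000
Node u (S = 112.5): V_u = 1/1.07·[0.5222·84.6379 + 0.4778·5.4907] = 43.7599
Node d (S = 45): V_d = 1/1.07·[0.5222·5.4907 + 0.4778·0.0000] = 2.6798
Node 0 (S = 75): V_0 = 1/1.07·[0.5222·43.7599 + 0.4778·2.6798] = 22.5539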